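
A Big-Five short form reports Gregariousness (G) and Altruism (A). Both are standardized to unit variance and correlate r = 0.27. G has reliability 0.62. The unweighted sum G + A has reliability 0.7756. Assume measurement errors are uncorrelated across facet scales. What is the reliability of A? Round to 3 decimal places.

Var(G+A) = 2 + 2·0.27 = 2.540.
True-score variance = ρ_G + ρ_A + 2·0.27, so 0.7756 = (0.62 + ρ_A + 0.54) / 2.540.
ρ_A = 0.7756·2.540 − 0.62 − 0.54 = 0.810.

0.810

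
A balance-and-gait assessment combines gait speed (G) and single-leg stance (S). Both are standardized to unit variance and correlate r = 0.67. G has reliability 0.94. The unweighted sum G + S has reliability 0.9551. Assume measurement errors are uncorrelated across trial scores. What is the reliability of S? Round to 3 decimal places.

0.910

Var(G+S) = 2 + 2·0.67 = 3.340.
True-score variance = ρ_G + ρ_S + 2·0.67, so 0.9551 = (0.94 + ρ_S + 1.34) / 3.340.
ρ_S = 0.9551·3.340 − 0.94 − 1.34 = 0.910.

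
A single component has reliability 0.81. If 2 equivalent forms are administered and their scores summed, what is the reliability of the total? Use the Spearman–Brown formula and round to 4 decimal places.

ρ_k = kρ / (1 + (k−1)ρ) = 2·0.81 / (1 + 1·0.81) = 1.620 / 1.810 = 0.8950.

0.8950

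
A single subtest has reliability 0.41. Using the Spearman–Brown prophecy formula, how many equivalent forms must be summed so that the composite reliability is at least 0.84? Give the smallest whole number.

8

k ≥ ρ*(1−ρ₁)/(ρ₁(1−ρ*)) = 0.84·0.59 / (0.41·0.16) = 7.555.
Smallest integer k = 8.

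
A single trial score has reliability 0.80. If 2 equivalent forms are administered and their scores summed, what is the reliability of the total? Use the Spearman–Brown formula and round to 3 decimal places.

ρ_k = kρ / (1 + (k−1)ρ) = 2·0.80 / (1 + 1·0.80) = 1.600 / 1.800 = 0.889.

0.889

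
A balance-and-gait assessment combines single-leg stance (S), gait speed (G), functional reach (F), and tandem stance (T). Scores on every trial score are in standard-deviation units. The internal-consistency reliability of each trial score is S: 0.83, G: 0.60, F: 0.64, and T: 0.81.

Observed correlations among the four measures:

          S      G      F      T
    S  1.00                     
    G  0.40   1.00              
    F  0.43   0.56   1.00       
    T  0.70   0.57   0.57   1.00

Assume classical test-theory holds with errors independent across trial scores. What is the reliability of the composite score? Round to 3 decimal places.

Var(S+G+F+T) = 4 + 2·[0.40 + 0.43 + 0.70 + 0.56 + 0.57 + 0.57] = 4 + 6.46 = 10.46.
Because errors are independent across components, Cov(Tᵢ,Tⱼ) = Cov(Xᵢ,Xⱼ); the off-diagonal part of the true-score variance is the same as above.
True-score variance = [0.83 + 0.60 + 0.64 + 0.81] + 6.46 = 2.88 + 6.46 = 9.34.
Reliability = 9.34 / 10.46 = 0.893.

0.893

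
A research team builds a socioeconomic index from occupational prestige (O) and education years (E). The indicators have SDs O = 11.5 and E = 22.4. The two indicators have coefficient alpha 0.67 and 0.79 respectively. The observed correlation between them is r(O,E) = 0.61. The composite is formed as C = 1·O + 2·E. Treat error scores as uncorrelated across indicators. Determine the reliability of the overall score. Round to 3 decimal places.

Var(C) = 11.5² + 2²·22.4² + 2·[2·11.5·22.4·0.61] = 2139.29 + 628.544 = 2767.83.
Under uncorrelated errors the observed covariances equal the true-score covariances, so only the own-variance terms attenuate.
True-score variance = [11.5²·0.67 + 2²·22.4²·0.79] + 628.544 = 1674.17 + 628.544 = 2302.71.
Reliability = 2302.71 / 2767.83 = 0.832.

0.832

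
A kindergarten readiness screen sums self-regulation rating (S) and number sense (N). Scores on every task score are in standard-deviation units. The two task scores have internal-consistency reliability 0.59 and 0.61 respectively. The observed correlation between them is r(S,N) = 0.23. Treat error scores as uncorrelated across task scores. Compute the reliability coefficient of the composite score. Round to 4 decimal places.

Var(S+N) = 2 + 2·[0.23] = 2 + 0.46 = 2.46.
With uncorrelated errors the cross-covariances are all true-score covariance, so they carry over unchanged; only the diagonal terms shrink to ρᵢσᵢ².
True-score variance = [0.59 + 0.61] + 0.46 = 1.2 + 0.46 = 1.66.
Reliability = 1.66 / 2.46 = 0.6748.

0.6748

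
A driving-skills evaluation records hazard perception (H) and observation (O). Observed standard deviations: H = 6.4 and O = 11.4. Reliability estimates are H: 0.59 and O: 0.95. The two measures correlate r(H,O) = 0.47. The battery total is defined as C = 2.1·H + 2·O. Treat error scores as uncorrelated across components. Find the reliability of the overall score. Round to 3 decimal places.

Var(C) = 2.1²·6.4² + 2²·11.4² + 2·[4.2·6.4·11.4·0.47] = 700.474 + 288.046 = 988.52.
Under uncorrelated errors the observed covariances equal the true-score covariances, so only the own-variance terms attenuate.
True-score variance = [2.1²·6.4²·0.59 + 2²·11.4²·0.95] + 288.046 = 600.422 + 288.046 = 888.468.
Reliability = 888.468 / 988.52 = 0.899.

0.899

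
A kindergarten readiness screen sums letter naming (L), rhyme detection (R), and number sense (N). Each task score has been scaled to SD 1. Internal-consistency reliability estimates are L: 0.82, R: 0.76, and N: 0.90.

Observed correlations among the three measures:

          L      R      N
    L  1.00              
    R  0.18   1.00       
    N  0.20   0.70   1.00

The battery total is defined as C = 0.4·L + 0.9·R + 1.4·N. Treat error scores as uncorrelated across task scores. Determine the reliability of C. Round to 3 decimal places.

0.917

Var(C) = 0.4² + 0.9² + 1.4² + 2·[0.36·0.18 + 0.56·0.20 + 1.26·0.70] = 2.93 + 2.1176 = 5.0476.
Because errors are independent across components, Cov(Tᵢ,Tⱼ) = Cov(Xᵢ,Xⱼ); the off-diagonal part of the true-score variance is the same as above.
True-score variance = [0.4²·0.82 + 0.9²·0.76 + 1.4²·0.90] + 2.1176 = 2.5108 + 2.1176 = 4.6284.
Reliability = 4.6284 / 5.0476 = 0.917.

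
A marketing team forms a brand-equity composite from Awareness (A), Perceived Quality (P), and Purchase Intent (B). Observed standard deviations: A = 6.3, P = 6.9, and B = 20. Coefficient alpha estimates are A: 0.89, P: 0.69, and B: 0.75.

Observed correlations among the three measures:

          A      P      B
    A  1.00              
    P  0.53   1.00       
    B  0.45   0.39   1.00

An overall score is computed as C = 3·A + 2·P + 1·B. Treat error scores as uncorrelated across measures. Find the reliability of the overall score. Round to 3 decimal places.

Var(C) = 3²·6.3² + 2²·6.9² + 20² + 2·[6·6.3·6.9·0.53 + 3·6.3·20·0.45 + 2·6.9·20·0.39] = 947.65 + 831.949 = 1779.6.
Because errors are independent across components, Cov(Tᵢ,Tⱼ) = Cov(Xᵢ,Xⱼ); the off-diagonal part of the true-score variance is the same as above.
True-score variance = [3²·6.3²·0.89 + 2²·6.9²·0.69 + 20²·0.75] + 831.949 = 749.321 + 831.949 = 1581.27.
Reliability = 1581.27 / 1779.6 = 0.889.

0.889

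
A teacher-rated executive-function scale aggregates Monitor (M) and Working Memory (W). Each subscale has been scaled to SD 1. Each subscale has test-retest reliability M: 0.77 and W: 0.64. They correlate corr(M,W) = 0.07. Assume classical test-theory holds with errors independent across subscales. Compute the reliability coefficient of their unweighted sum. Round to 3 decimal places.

0.724

Var(M+W) = 2 + 2·[0.07] = 2 + 0.14 = 2.14.
Under uncorrelated errors the observed covariances equal the true-score covariances, so only the own-variance terms attenuate.
True-score variance = [0.77 + 0.64] + 0.14 = 1.41 + 0.14 = 1.55.
Reliability = 1.55 / 2.14 = 0.724.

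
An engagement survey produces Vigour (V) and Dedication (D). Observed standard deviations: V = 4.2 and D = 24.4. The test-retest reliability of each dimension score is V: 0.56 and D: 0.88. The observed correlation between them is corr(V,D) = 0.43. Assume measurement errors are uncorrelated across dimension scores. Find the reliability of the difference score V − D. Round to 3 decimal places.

Var(V−D) = 4.2² + 24.4² − 2·4.2·24.4·0.43 = 613 − 88.1328 = 524.867.
With uncorrelated errors the cross-covariances are all true-score covariance, so they carry over unchanged; only the diagonal terms shrink to ρᵢσᵢ².
True-score variance = [4.2²·0.56 + 24.4²·0.88] − 88.1328 = 533.795 − 88.1328 = 445.662.
Reliability = 445.662 / 524.867 = 0.849.

0.849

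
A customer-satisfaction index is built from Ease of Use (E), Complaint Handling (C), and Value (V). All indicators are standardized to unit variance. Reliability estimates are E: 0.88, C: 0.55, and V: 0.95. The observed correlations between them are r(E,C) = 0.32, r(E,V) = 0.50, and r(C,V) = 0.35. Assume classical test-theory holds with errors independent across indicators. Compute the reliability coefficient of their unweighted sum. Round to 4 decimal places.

Var(E+C+V) = 3 + 2·[0.32 + 0.50 + 0.35] = 3 + 2.34 = 5.34.
Because errors are independent across components, Cov(Tᵢ,Tⱼ) = Cov(Xᵢ,Xⱼ); the off-diagonal part of the true-score variance is the same as above.
True-score variance = [0.88 + 0.55 + 0.95] + 2.34 = 2.38 + 2.34 = 4.72.
Reliability = 4.72 / 5.34 = 0.8839.

0.8839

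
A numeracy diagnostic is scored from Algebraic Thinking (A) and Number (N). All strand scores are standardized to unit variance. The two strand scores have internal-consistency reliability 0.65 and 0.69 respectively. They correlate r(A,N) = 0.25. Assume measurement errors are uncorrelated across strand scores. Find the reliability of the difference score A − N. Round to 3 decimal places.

Var(A−N) = 1 + 1 − 2·0.25 = 2 − 0.5 = 1.5.
Because errors are independent across components, Cov(Tᵢ,Tⱼ) = Cov(Xᵢ,Xⱼ); the off-diagonal part of the true-score variance is the same as above.
True-score variance = [0.65 + 0.69] − 0.5 = 1.34 − 0.5 = 0.84.
Reliability = 0.84 / 1.5 = 0.560.

0.560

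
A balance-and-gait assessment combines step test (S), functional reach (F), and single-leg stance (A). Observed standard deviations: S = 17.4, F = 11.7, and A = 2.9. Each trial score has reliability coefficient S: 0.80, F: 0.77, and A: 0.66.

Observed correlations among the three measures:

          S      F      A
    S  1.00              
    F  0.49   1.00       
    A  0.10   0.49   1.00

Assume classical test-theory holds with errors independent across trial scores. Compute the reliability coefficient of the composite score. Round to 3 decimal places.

Var(S+F+A) = 17.4² + 11.7² + 2.9² + 2·[17.4·11.7·0.49 + 17.4·2.9·0.10 + 11.7·2.9·0.49] = 448.06 + 242.852 = 690.912.
Because errors are independent across components, Cov(Tᵢ,Tⱼ) = Cov(Xᵢ,Xⱼ); the off-diagonal part of the true-score variance is the same as above.
True-score variance = [17.4²·0.80 + 11.7²·0.77 + 2.9²·0.66] + 242.852 = 353.164 + 242.852 = 596.016.
Reliability = 596.016 / 690.912 = 0.863.

0.863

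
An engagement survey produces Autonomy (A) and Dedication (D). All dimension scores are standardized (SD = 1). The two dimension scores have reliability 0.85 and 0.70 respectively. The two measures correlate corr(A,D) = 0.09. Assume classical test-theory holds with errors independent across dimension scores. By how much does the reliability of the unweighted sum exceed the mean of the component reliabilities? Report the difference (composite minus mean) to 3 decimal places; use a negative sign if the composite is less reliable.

0.019

Var(sum) = 2 + 0.18 = 2.18; true-score variance = 1.55 + 0.18 = 1.73; composite reliability = 0.7936.
Mean component reliability = 0.7750.
Difference = 0.7936 − 0.7750 = 0.019.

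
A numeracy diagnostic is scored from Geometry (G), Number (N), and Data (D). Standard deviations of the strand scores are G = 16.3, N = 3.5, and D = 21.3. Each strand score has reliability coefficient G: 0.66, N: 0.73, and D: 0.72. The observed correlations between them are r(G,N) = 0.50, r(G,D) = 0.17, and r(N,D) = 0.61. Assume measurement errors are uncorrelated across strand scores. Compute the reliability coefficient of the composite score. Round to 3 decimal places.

0.779

Var(G+N+D) = 16.3² + 3.5² + 21.3² + 2·[16.3·3.5·0.50 + 16.3·21.3·0.17 + 3.5·21.3·0.61] = 731.63 + 266.046 = 997.676.
Under uncorrelated errors the observed covariances equal the true-score covariances, so only the own-variance terms attenuate.
True-score variance = [16.3²·0.66 + 3.5²·0.73 + 21.3²·0.72] + 266.046 = 510.955 + 266.046 = 777.
Reliability = 777 / 997.676 = 0.779.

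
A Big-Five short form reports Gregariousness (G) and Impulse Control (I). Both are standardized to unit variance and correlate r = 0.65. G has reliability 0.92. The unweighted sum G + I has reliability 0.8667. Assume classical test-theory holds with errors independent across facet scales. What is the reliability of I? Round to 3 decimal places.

0.640

Var(G+I) = 2 + 2·0.65 = 3.300.
True-score variance = ρ_G + ρ_I + 2·0.65, so 0.8667 = (0.92 + ρ_I + 1.30) / 3.300.
ρ_I = 0.8667·3.300 − 0.92 − 1.30 = 0.640.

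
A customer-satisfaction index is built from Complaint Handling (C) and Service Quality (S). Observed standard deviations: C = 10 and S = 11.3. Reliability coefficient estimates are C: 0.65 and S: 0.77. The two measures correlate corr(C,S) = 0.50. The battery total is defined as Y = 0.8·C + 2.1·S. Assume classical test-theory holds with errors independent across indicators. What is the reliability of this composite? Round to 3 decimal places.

Var(Y) = 0.8²·10² + 2.1²·11.3² + 2·[1.68·10·11.3·0.50] = 627.113 + 189.84 = 816.953.
Because errors are independent across components, Cov(Tᵢ,Tⱼ) = Cov(Xᵢ,Xⱼ); the off-diagonal part of the true-score variance is the same as above.
True-score variance = [0.8²·10²·0.65 + 2.1²·11.3²·0.77] + 189.84 = 475.197 + 189.84 = 665.037.
Reliability = 665.037 / 816.953 = 0.814.

0.814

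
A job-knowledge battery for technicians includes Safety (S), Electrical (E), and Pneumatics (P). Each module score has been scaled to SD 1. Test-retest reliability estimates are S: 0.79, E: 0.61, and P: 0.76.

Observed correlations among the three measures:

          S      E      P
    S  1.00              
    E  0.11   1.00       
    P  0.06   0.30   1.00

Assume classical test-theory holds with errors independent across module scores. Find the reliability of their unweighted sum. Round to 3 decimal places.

0.787

Var(S+E+P) = 3 + 2·[0.11 + 0.06 + 0.30] = 3 + 0.94 = 3.94.
Under uncorrelated errors the observed covariances equal the true-score covariances, so only the own-variance terms attenuate.
True-score variance = [0.79 + 0.61 + 0.76] + 0.94 = 2.16 + 0.94 = 3.1.
Reliability = 3.1 / 3.94 = 0.787.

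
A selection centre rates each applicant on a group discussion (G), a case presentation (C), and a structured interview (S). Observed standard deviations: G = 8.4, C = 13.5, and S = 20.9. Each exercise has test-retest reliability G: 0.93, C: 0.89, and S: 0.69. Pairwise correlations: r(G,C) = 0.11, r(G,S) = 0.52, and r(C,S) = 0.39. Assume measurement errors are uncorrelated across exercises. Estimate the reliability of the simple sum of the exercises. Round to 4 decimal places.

0.8564

Var(G+C+S) = 8.4² + 13.5² + 20.9² + 2·[8.4·13.5·0.11 + 8.4·20.9·0.52 + 13.5·20.9·0.39] = 689.62 + 427.607 = 1117.23.
Under uncorrelated errors the observed covariances equal the true-score covariances, so only the own-variance terms attenuate.
True-score variance = [8.4²·0.93 + 13.5²·0.89 + 20.9²·0.69] + 427.607 = 529.222 + 427.607 = 956.83.
Reliability = 956.83 / 1117.23 = 0.8564.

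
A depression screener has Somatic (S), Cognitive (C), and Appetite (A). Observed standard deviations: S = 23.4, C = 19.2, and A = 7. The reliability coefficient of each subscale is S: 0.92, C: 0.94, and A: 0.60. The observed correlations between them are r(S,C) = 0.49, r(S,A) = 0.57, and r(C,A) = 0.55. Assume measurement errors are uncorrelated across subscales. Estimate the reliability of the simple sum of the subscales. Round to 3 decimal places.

Var(S+C+A) = 23.4² + 19.2² + 7² + 2·[23.4·19.2·0.49 + 23.4·7·0.57 + 19.2·7·0.55] = 965.2 + 774.866 = 1740.07.
With uncorrelated errors the cross-covariances are all true-score covariance, so they carry over unchanged; only the diagonal terms shrink to ρᵢσᵢ².
True-score variance = [23.4²·0.92 + 19.2²·0.94 + 7²·0.60] + 774.866 = 879.677 + 774.866 = 1654.54.
Reliability = 1654.54 / 1740.07 = 0.951.

0.951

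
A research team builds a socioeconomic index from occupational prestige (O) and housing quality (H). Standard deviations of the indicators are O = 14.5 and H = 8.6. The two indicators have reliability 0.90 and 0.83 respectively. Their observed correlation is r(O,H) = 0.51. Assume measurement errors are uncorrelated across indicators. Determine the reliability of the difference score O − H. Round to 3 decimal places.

0.786

Var(O−H) = 14.5² + 8.6² − 2·14.5·8.6·0.51 = 284.21 − 127.194 = 157.016.
With uncorrelated errors the cross-covariances are all true-score covariance, so they carry over unchanged; only the diagonal terms shrink to ρᵢσᵢ².
True-score variance = [14.5²·0.90 + 8.6²·0.83] − 127.194 = 250.612 − 127.194 = 123.418.
Reliability = 123.418 / 157.016 = 0.786.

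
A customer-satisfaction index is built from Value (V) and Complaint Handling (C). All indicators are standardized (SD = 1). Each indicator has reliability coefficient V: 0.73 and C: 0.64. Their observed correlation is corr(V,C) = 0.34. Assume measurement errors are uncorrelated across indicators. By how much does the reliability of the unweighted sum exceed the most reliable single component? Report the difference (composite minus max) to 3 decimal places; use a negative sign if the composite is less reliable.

0.035

Var(sum) = 2 + 0.68 = 2.68; true-score variance = 1.37 + 0.68 = 2.05; composite reliability = 0.7649.
Max component reliability = 0.7300.
Difference = 0.7649 − 0.7300 = 0.035.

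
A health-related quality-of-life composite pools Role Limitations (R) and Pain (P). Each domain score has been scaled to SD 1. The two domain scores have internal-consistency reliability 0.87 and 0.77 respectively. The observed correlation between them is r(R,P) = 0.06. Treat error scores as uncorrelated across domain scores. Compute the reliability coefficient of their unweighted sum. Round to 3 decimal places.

0.830

Var(R+P) = 2 + 2·[0.06] = 2 + 0.12 = 2.12.
Because errors are independent across components, Cov(Tᵢ,Tⱼ) = Cov(Xᵢ,Xⱼ); the off-diagonal part of the true-score variance is the same as above.
True-score variance = [0.87 + 0.77] + 0.12 = 1.64 + 0.12 = 1.76.
Reliability = 1.76 / 2.12 = 0.830.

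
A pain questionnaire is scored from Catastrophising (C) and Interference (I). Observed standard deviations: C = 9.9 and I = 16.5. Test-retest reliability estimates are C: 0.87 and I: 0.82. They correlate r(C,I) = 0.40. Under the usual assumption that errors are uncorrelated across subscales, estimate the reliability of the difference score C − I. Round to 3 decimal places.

0.742

Var(C−I) = 9.9² + 16.5² − 2·9.9·16.5·0.40 = 370.26 − 130.68 = 239.58.
Under uncorrelated errors the observed covariances equal the true-score covariances, so only the own-variance terms attenuate.
True-score variance = [9.9²·0.87 + 16.5²·0.82] − 130.68 = 308.514 − 130.68 = 177.834.
Reliability = 177.834 / 239.58 = 0.742.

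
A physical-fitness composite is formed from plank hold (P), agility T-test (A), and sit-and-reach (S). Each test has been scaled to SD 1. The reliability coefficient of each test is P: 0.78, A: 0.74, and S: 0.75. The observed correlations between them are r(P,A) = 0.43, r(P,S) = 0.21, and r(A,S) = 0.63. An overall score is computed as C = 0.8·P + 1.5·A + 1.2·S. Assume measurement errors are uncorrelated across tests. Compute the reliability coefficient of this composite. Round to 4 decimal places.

Var(C) = 0.8² + 1.5² + 1.2² + 2·[1.2·0.43 + 0.96·0.21 + 1.8·0.63] = 4.33 + 3.7032 = 8.0332.
Because errors are independent across components, Cov(Tᵢ,Tⱼ) = Cov(Xᵢ,Xⱼ); the off-diagonal part of the true-score variance is the same as above.
True-score variance = [0.8²·0.78 + 1.5²·0.74 + 1.2²·0.75] + 3.7032 = 3.2442 + 3.7032 = 6.9474.
Reliability = 6.9474 / 8.0332 = 0.8648.

0.8648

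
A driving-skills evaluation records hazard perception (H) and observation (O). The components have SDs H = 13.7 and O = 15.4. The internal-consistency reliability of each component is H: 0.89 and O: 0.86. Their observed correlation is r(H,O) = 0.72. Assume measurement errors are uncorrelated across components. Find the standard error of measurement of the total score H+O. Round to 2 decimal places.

Var(total) = 424.85 + 303.811 = 728.661.
True-score variance = 371.002 + 303.811 = 674.813, so reliability = 0.9261.
Error variance = 728.661 − 674.813 = 53.8483; SEM = √53.8483 = 7.34.

7.34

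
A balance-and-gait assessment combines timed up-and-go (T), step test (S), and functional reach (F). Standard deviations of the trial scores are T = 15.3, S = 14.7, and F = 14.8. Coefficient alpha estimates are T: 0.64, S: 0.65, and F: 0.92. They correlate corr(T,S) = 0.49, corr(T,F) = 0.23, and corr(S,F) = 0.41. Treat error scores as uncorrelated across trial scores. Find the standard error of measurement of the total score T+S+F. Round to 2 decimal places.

Var(total) = 669.22 + 502.973 = 1172.19.
True-score variance = 491.793 + 502.973 = 994.766, so reliability = 0.8486.
Error variance = 1172.19 − 994.766 = 177.427; SEM = √177.427 = 13.32.

13.32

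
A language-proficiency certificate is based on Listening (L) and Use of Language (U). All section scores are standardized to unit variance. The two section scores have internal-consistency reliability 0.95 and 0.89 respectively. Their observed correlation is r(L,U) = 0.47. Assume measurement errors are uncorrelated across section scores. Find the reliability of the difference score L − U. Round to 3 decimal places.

Var(L−U) = 1 + 1 − 2·0.47 = 2 − 0.94 = 1.06.
Because errors are independent across components, Cov(Tᵢ,Tⱼ) = Cov(Xᵢ,Xⱼ); the off-diagonal part of the true-score variance is the same as above.
True-score variance = [0.95 + 0.89] − 0.94 = 1.84 − 0.94 = 0.9.
Reliability = 0.9 / 1.06 = 0.849.

0.849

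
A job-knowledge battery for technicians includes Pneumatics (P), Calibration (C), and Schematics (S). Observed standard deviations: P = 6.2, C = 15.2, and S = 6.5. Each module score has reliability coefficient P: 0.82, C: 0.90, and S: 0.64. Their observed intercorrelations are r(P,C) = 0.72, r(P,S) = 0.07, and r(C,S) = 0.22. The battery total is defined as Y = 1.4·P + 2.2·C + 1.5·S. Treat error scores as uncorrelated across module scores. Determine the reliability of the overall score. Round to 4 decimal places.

0.9143

Var(Y) = 1.4²·6.2² + 2.2²·15.2² + 1.5²·6.5² + 2·[3.08·6.2·15.2·0.72 + 2.1·6.2·6.5·0.07 + 3.3·15.2·6.5·0.22] = 1288.64 + 573.279 = 1861.92.
Because errors are independent across components, Cov(Tᵢ,Tⱼ) = Cov(Xᵢ,Xⱼ); the off-diagonal part of the true-score variance is the same as above.
True-score variance = [1.4²·6.2²·0.82 + 2.2²·15.2²·0.90 + 1.5²·6.5²·0.64] + 573.279 = 1129.03 + 573.279 = 1702.31.
Reliability = 1702.31 / 1861.92 = 0.9143.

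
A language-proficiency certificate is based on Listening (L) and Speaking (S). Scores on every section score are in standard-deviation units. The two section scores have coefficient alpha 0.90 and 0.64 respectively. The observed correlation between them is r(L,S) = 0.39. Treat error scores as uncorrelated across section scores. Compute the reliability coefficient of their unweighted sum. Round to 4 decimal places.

0.8345

Var(L+S) = 2 + 2·[0.39] = 2 + 0.78 = 2.78.
With uncorrelated errors the cross-covariances are all true-score covariance, so they carry over unchanged; only the diagonal terms shrink to ρᵢσᵢ².
True-score variance = [0.90 + 0.64] + 0.78 = 1.54 + 0.78 = 2.32.
Reliability = 2.32 / 2.78 = 0.8345.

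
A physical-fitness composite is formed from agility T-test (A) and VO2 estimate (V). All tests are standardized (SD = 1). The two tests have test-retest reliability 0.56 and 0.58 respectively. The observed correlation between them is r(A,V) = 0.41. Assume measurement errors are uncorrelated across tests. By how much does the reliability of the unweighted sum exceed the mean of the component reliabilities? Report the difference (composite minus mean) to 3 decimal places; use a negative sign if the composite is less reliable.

0.125

Var(sum) = 2 + 0.82 = 2.82; true-score variance = 1.14 + 0.82 = 1.96; composite reliability = 0.6950.
Mean component reliability = 0.5700.
Difference = 0.6950 − 0.5700 = 0.125.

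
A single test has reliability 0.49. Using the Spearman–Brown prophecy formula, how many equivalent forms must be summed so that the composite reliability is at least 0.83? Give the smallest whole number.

k ≥ ρ*(1−ρ₁)/(ρ₁(1−ρ*)) = 0.83·0.51 / (0.49·0.17) = 5.082.
Smallest integer k = 6.

6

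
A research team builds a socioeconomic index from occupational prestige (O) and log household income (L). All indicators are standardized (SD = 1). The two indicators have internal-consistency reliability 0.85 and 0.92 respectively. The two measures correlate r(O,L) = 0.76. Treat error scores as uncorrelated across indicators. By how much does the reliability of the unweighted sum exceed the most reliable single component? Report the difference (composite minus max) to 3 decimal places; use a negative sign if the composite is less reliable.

Var(sum) = 2 + 1.52 = 3.52; true-score variance = 1.77 + 1.52 = 3.29; composite reliability = 0.9347.
Max component reliability = 0.9200.
Difference = 0.9347 − 0.9200 = 0.015.

0.015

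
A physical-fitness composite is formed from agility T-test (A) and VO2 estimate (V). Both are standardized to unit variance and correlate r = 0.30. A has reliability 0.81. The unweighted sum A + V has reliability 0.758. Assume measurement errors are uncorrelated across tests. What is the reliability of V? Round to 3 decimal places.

Var(A+V) = 2 + 2·0.30 = 2.600.
True-score variance = ρ_A + ρ_V + 2·0.30, so 0.758 = (0.81 + ρ_V + 0.60) / 2.600.
ρ_V = 0.758·2.600 − 0.81 − 0.60 = 0.561.

0.561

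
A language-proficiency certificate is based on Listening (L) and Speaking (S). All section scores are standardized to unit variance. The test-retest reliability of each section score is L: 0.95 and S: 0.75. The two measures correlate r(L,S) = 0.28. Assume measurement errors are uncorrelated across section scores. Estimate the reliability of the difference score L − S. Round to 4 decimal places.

0.7917

Var(L−S) = 1 + 1 − 2·0.28 = 2 − 0.56 = 1.44.
Under uncorrelated errors the observed covariances equal the true-score covariances, so only the own-variance terms attenuate.
True-score variance = [0.95 + 0.75] − 0.56 = 1.7 − 0.56 = 1.14.
Reliability = 1.14 / 1.44 = 0.7917.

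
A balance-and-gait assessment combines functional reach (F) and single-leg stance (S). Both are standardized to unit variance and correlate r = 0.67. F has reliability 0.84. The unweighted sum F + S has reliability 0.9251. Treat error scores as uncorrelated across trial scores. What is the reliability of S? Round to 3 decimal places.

0.910

Var(F+S) = 2 + 2·0.67 = 3.340.
True-score variance = ρ_F + ρ_S + 2·0.67, so 0.9251 = (0.84 + ρ_S + 1.34) / 3.340.
ρ_S = 0.9251·3.340 − 0.84 − 1.34 = 0.910.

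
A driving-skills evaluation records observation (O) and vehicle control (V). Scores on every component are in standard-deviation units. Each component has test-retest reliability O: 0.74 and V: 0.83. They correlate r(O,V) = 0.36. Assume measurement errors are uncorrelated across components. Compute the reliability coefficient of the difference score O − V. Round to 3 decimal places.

0.664

Var(O−V) = 1 + 1 − 2·0.36 = 2 − 0.72 = 1.28.
Under uncorrelated errors the observed covariances equal the true-score covariances, so only the own-variance terms attenuate.
True-score variance = [0.74 + 0.83] − 0.72 = 1.57 − 0.72 = 0.85.
Reliability = 0.85 / 1.28 = 0.664.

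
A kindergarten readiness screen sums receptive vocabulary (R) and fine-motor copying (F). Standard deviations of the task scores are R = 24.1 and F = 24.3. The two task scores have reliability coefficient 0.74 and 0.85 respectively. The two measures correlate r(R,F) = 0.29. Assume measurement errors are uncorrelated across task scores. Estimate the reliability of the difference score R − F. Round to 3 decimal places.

Var(R−F) = 24.1² + 24.3² − 2·24.1·24.3·0.29 = 1171.3 − 339.665 = 831.635.
Because errors are independent across components, Cov(Tᵢ,Tⱼ) = Cov(Xᵢ,Xⱼ); the off-diagonal part of the true-score variance is the same as above.
True-score variance = [24.1²·0.74 + 24.3²·0.85] − 339.665 = 931.716 − 339.665 = 592.051.
Reliability = 592.051 / 831.635 = 0.712.

0.712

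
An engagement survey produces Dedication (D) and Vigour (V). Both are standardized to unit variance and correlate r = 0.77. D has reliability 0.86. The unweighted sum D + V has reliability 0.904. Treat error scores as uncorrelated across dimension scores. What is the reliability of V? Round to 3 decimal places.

Var(D+V) = 2 + 2·0.77 = 3.540.
True-score variance = ρ_D + ρ_V + 2·0.77, so 0.904 = (0.86 + ρ_V + 1.54) / 3.540.
ρ_V = 0.904·3.540 − 0.86 − 1.54 = 0.800.

0.800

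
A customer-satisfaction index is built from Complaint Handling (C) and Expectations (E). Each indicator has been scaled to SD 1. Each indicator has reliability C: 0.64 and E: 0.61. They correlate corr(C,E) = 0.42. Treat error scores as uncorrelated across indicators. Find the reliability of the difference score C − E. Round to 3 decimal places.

Var(C−E) = 1 + 1 − 2·0.42 = 2 − 0.84 = 1.16.
Under uncorrelated errors the observed covariances equal the true-score covariances, so only the own-variance terms attenuate.
True-score variance = [0.64 + 0.61] − 0.84 = 1.25 − 0.84 = 0.41.
Reliability = 0.41 / 1.16 = 0.353.

0.353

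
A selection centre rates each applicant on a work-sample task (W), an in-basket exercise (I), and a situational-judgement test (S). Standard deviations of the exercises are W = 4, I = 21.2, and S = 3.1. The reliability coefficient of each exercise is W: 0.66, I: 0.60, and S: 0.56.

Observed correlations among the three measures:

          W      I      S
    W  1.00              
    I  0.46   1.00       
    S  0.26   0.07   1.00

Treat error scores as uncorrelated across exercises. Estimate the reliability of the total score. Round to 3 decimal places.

0.667

Var(W+I+S) = 4² + 21.2² + 3.1² + 2·[4·21.2·0.46 + 4·3.1·0.26 + 21.2·3.1·0.07] = 475.05 + 93.6648 = 568.715.
Under uncorrelated errors the observed covariances equal the true-score covariances, so only the own-variance terms attenuate.
True-score variance = [4²·0.66 + 21.2²·0.60 + 3.1²·0.56] + 93.6648 = 285.606 + 93.6648 = 379.27.
Reliability = 379.27 / 568.715 = 0.667.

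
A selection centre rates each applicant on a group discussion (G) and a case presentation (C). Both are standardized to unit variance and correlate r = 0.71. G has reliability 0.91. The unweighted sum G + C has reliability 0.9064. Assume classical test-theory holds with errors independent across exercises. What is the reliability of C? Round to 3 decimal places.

0.770

Var(G+C) = 2 + 2·0.71 = 3.420.
True-score variance = ρ_G + ρ_C + 2·0.71, so 0.9064 = (0.91 + ρ_C + 1.42) / 3.420.
ρ_C = 0.9064·3.420 − 0.91 − 1.42 = 0.770.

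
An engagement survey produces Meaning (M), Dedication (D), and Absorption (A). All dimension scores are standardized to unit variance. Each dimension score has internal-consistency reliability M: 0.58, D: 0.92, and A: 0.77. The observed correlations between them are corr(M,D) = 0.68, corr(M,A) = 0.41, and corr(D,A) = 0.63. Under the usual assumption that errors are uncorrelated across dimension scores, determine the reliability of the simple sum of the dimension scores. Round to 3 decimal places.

Var(M+D+A) = 3 + 2·[0.68 + 0.41 + 0.63] = 3 + 3.44 = 6.44.
With uncorrelated errors the cross-covariances are all true-score covariance, so they carry over unchanged; only the diagonal terms shrink to ρᵢσᵢ².
True-score variance = [0.58 + 0.92 + 0.77] + 3.44 = 2.27 + 3.44 = 5.71.
Reliability = 5.71 / 6.44 = 0.887.

0.887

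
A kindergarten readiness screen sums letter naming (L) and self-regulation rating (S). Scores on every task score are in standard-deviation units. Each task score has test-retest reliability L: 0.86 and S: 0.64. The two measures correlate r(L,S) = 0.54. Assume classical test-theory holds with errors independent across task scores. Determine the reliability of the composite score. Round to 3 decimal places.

0.838

Var(L+S) = 2 + 2·[0.54] = 2 + 1.08 = 3.08.
Because errors are independent across components, Cov(Tᵢ,Tⱼ) = Cov(Xᵢ,Xⱼ); the off-diagonal part of the true-score variance is the same as above.
True-score variance = [0.86 + 0.64] + 1.08 = 1.5 + 1.08 = 2.58.
Reliability = 2.58 / 3.08 = 0.838.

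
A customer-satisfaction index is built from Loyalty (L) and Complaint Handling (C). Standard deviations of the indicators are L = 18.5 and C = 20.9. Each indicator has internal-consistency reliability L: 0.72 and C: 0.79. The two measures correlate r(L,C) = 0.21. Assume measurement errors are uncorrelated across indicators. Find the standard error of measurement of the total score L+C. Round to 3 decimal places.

Var(total) = 779.06 + 162.393 = 941.453.
True-score variance = 591.5 + 162.393 = 753.893, so reliability = 0.8008.
Error variance = 941.453 − 753.893 = 187.56; SEM = √187.56 = 13.695.

13.695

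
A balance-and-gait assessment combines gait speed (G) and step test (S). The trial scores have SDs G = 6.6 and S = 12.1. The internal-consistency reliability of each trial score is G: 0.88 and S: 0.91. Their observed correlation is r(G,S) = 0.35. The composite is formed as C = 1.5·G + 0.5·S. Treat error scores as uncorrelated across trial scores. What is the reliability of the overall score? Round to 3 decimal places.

Var(C) = 1.5²·6.6² + 0.5²·12.1² + 2·[0.75·6.6·12.1·0.35] = 134.612 + 41.9265 = 176.539.
With uncorrelated errors the cross-covariances are all true-score covariance, so they carry over unchanged; only the diagonal terms shrink to ρᵢσᵢ².
True-score variance = [1.5²·6.6²·0.88 + 0.5²·12.1²·0.91] + 41.9265 = 119.557 + 41.9265 = 161.484.
Reliability = 161.484 / 176.539 = 0.915.

0.915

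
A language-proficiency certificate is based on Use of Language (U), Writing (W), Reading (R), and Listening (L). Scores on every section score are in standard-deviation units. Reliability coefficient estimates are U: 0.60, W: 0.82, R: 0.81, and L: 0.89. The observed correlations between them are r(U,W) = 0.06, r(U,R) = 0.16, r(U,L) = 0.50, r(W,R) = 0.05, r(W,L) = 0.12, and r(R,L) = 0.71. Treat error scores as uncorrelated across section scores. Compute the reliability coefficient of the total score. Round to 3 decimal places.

0.878

Var(U+W+R+L) = 4 + 2·[0.06 + 0.16 + 0.50 + 0.05 + 0.12 + 0.71] = 4 + 3.2 = 7.2.
Because errors are independent across components, Cov(Tᵢ,Tⱼ) = Cov(Xᵢ,Xⱼ); the off-diagonal part of the true-score variance is the same as above.
True-score variance = [0.60 + 0.82 + 0.81 + 0.89] + 3.2 = 3.12 + 3.2 = 6.32.
Reliability = 6.32 / 7.2 = 0.878.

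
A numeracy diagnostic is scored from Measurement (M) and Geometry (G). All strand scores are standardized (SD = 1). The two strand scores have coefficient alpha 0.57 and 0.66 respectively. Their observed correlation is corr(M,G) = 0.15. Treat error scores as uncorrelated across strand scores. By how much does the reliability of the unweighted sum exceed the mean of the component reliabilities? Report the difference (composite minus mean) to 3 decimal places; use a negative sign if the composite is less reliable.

0.050

Var(sum) = 2 + 0.3 = 2.3; true-score variance = 1.23 + 0.3 = 1.53; composite reliability = 0.6652.
Mean component reliability = 0.6150.
Difference = 0.6652 − 0.6150 = 0.050.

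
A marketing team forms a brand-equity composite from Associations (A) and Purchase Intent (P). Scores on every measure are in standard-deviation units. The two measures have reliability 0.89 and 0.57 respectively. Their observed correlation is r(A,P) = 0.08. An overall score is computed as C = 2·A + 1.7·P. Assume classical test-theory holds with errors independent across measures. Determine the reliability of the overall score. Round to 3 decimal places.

Var(C) = 2² + 1.7² + 2·[3.4·0.08] = 6.89 + 0.544 = 7.434.
With uncorrelated errors the cross-covariances are all true-score covariance, so they carry over unchanged; only the diagonal terms shrink to ρᵢσᵢ².
True-score variance = [2²·0.89 + 1.7²·0.57] + 0.544 = 5.2073 + 0.544 = 5.7513.
Reliability = 5.7513 / 7.434 = 0.774.

0.774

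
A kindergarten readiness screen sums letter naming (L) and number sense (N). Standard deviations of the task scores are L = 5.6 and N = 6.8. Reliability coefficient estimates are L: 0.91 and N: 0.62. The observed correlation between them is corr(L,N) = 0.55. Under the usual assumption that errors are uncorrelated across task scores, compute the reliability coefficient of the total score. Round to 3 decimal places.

Var(L+N) = 5.6² + 6.8² + 2·[5.6·6.8·0.55] = 77.6 + 41.888 = 119.488.
Because errors are independent across components, Cov(Tᵢ,Tⱼ) = Cov(Xᵢ,Xⱼ); the off-diagonal part of the true-score variance is the same as above.
True-score variance = [5.6²·0.91 + 6.8²·0.62] + 41.888 = 57.2064 + 41.888 = 99.0944.
Reliability = 99.0944 / 119.488 = 0.829.

0.829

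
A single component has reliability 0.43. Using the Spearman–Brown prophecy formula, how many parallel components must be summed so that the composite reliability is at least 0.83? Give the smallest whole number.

k ≥ ρ*(1−ρ₁)/(ρ₁(1−ρ*)) = 0.83·0.57 / (0.43·0.17) = 6.472.
Smallest integer k = 7.

7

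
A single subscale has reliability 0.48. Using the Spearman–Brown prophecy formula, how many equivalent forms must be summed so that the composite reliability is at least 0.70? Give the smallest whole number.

k ≥ ρ*(1−ρ₁)/(ρ₁(1−ρ*)) = 0.70·0.52 / (0.48·0.30) = 2.528.
Smallest integer k = 3.

3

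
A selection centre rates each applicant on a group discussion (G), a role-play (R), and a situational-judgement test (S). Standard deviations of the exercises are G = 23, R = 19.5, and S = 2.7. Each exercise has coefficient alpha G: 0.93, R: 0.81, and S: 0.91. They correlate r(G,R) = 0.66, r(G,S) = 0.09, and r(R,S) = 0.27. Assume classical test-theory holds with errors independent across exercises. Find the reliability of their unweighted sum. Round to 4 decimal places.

Var(G+R+S) = 23² + 19.5² + 2.7² + 2·[23·19.5·0.66 + 23·2.7·0.09 + 19.5·2.7·0.27] = 916.54 + 631.629 = 1548.17.
Because errors are independent across components, Cov(Tᵢ,Tⱼ) = Cov(Xᵢ,Xⱼ); the off-diagonal part of the true-score variance is the same as above.
True-score variance = [23²·0.93 + 19.5²·0.81 + 2.7²·0.91] + 631.629 = 806.606 + 631.629 = 1438.24.
Reliability = 1438.24 / 1548.17 = 0.9290.

0.9290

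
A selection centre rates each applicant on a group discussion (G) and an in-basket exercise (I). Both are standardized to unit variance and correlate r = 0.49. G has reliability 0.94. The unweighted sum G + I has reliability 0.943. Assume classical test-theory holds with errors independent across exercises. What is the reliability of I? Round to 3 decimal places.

0.890

Var(G+I) = 2 + 2·0.49 = 2.980.
True-score variance = ρ_G + ρ_I + 2·0.49, so 0.943 = (0.94 + ρ_I + 0.98) / 2.980.
ρ_I = 0.943·2.980 − 0.94 − 0.98 = 0.890.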